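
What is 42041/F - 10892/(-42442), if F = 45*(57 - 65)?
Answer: -890191501/7639560 ≈ -116.52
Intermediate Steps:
F = -360 (F = 45*(-8) = -360)
42041/F - 10892/(-42442) = 42041/(-360) - 10892/(-42442) = 42041*(-1/360) - 10892*(-1/42442) = -42041/360 + 5446/21221 = -890191501/7639560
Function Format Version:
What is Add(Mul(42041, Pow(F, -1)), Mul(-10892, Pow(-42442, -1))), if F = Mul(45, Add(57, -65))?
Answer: Rational(-890191501, 7639560) ≈ -116.52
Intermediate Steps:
F = -360 (F = Mul(45, -8) = -360)
Add(Mul(42041, Pow(F, -1)), Mul(-10892, Pow(-42442, -1))) = Add(Mul(42041, Pow(-360, -1)), Mul(-10892, Pow(-42442, -1))) = Add(Mul(42041, Rational(-1, 360)), Mul(-10892, Rational(-1, 42442))) = Add(Rational(-42041, 360), Rational(5446, 21221)) = Rational(-890191501, 7639560)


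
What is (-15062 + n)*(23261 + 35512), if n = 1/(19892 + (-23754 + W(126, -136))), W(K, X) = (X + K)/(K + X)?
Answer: -7967150471/9 ≈ -8.8524e+8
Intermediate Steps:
W(K, X) = 1 (W(K, X) = (K + X)/(K + X) = 1)
n = -1/3861 (n = 1/(19892 + (-23754 + 1)) = 1/(19892 - 23753) = 1/(-3861) = -1/3861 ≈ -0.00025900)
(-15062 + n)*(23261 + 35512) = (-15062 - 1/3861)*(23261 + 35512) = -58154383/3861*58773 = -7967150471/9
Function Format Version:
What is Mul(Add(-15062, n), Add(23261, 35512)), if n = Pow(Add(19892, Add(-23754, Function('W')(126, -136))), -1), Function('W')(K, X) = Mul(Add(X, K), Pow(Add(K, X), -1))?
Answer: Rational(-7967150471, 9) ≈ -8.8524e+8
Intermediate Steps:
Function('W')(K, X) = 1 (Function('W')(K, X) = Mul(Add(K, X), Pow(Add(K, X), -1)) = 1)
n = Rational(-1, 3861) (n = Pow(Add(19892, Add(-23754, 1)), -1) = Pow(Add(19892, -23753), -1) = Pow(-3861, -1) = Rational(-1, 3861) ≈ -0.00025900)
Mul(Add(-15062, n), Add(23261, 35512)) = Mul(Add(-15062, Rational(-1, 3861)), Add(23261, 35512)) = Mul(Rational(-58154383, 3861), 58773) = Rational(-7967150471, 9)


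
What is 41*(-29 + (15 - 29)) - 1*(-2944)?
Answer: 1181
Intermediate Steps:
41*(-29 + (15 - 29)) - 1*(-2944) = 41*(-29 - 14) + 2944 = 41*(-43) + 2944 = -1763 + 2944 = 1181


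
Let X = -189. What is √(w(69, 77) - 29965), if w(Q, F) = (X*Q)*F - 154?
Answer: 2*I*√258569 ≈ 1017.0*I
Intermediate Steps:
w(Q, F) = -154 - 189*F*Q (w(Q, F) = (-189*Q)*F - 154 = -189*F*Q - 154 = -154 - 189*F*Q)
√(w(69, 77) - 29965) = √((-154 - 189*77*69) - 29965) = √((-154 - 1004157) - 29965) = √(-1004311 - 29965) = √(-1034276) = 2*I*√258569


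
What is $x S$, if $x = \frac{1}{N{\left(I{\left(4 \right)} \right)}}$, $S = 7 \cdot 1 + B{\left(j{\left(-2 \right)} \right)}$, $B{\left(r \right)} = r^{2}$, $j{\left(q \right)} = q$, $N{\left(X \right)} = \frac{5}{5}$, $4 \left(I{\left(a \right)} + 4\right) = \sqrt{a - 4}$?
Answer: $11$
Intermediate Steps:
$I{\left(a \right)} = -4 + \frac{\sqrt{-4 + a}}{4}$ ($I{\left(a \right)} = -4 + \frac{\sqrt{a - 4}}{4} = -4 + \frac{\sqrt{-4 + a}}{4}$)
$N{\left(X \right)} = 1$ ($N{\left(X \right)} = 5 \cdot \frac{1}{5} = 1$)
$S = 11$ ($S = 7 \cdot 1 + \left(-2\right)^{2} = 7 + 4 = 11$)
$x = 1$ ($x = 1^{-1} = 1$)
$x S = 1 \cdot 11 = 11$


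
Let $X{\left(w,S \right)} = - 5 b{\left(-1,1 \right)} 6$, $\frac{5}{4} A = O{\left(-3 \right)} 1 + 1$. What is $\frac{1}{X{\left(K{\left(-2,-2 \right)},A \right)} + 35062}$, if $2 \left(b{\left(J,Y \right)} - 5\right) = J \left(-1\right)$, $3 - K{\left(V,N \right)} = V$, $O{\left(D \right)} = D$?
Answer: $\frac{1}{34897} \approx 2.8656 \cdot 10^{-5}$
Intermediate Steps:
$K{\left(V,N \right)} = 3 - V$
$b{\left(J,Y \right)} = 5 - \frac{J}{2}$ ($b{\left(J,Y \right)} = 5 + \frac{J \left(-1\right)}{2} = 5 + \frac{\left(-1\right) J}{2} = 5 - \frac{J}{2}$)
$A = - \frac{8}{5}$ ($A = \frac{4 \left(\left(-3\right) 1 + 1\right)}{5} = \frac{4 \left(-3 + 1\right)}{5} = \frac{4}{5} \left(-2\right) = - \frac{8}{5} \approx -1.6$)
$X{\left(w,S \right)} = -165$ ($X{\left(w,S \right)} = - 5 \left(5 - - \frac{1}{2}\right) 6 = - 5 \left(5 + \frac{1}{2}\right) 6 = \left(-5\right) \frac{11}{2} \cdot 6 = \left(- \frac{55}{2}\right) 6 = -165$)
$\frac{1}{X{\left(K{\left(-2,-2 \right)},A \right)} + 35062} = \frac{1}{-165 + 35062} = \frac{1}{34897}$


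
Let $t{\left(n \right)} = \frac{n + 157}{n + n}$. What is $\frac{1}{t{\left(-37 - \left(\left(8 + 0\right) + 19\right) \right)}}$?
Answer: $- \frac{128}{93} \approx -1.3763$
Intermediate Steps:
$t{\left(n \right)} = \frac{157 + n}{2 n}$
$\frac{1}{t{\left(-37 - \left(\left(8 + 0\right) + 19\right) \right)}} = \frac{1}{\frac{1}{2} \frac{1}{-37 - \left(\left(8 + 0\right) + 19\right)} \left(157 - 64\right)} = \frac{1}{\frac{1}{2} \frac{1}{-37 - \left(8 + 19\right)} \left(157 - 64\right)} = \frac{1}{\frac{1}{2} \frac{1}{-37 - 27} \left(157 - 64\right)} = \frac{1}{\frac{1}{2} \frac{1}{-64} \left(157 - 64\right)} = \frac{1}{\frac{1}{2} \left(- \frac{1}{64}\right) 93} = \frac{1}{- \frac{93}{128}} = - \frac{128}{93}$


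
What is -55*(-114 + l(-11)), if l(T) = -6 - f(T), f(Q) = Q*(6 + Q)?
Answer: 9625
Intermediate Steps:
l(T) = -6 - T*(6 + T)
-55*(-114 + l(-11)) = -55*(-114 + (-6 - 1*(-11)*(6 - 11))) = -55*(-114 + (-6 - 1*(-11)*(-5))) = -55*(-114 + (-6 - 55)) = -55*(-114 - 61) = -55*(-175) = 9625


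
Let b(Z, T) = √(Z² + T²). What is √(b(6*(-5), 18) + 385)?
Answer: √(385 + 6*√34) ≈ 20.494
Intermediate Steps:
b(Z, T) = √(T² + Z²)
√(b(6*(-5), 18) + 385) = √(√(18² + (6*(-5))²) + 385) = √(√(324 + (-30)²) + 385) = √(√(324 + 900) + 385) = √(√1224 + 385) = √(6*√34 + 385) = √(385 + 6*√34)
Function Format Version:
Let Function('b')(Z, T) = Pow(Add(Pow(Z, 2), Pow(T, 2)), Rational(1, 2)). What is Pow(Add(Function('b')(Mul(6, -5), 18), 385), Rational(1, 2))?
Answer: Pow(Add(385, Mul(6, Pow(34, Rational(1, 2)))), Rational(1, 2)) ≈ 20.494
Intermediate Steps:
Function('b')(Z, T) = Pow(Add(Pow(T, 2), Pow(Z, 2)), Rational(1, 2))
Pow(Add(Function('b')(Mul(6, -5), 18), 385), Rational(1, 2)) = Pow(Add(Pow(Add(Pow(18, 2), Pow(Mul(6, -5), 2)), Rational(1, 2)), 385), Rational(1, 2)) = Pow(Add(Pow(Add(324, Pow(-30, 2)), Rational(1, 2)), 385), Rational(1, 2)) = Pow(Add(Pow(Add(324, 900), Rational(1, 2)), 385), Rational(1, 2)) = Pow(Add(Pow(1224, Rational(1, 2)), 385), Rational(1, 2)) = Pow(Add(Mul(6, Pow(34, Rational(1, 2))), 385), Rational(1, 2)) = Pow(Add(385, Mul(6, Pow(34, Rational(1, 2)))), Rational(1, 2))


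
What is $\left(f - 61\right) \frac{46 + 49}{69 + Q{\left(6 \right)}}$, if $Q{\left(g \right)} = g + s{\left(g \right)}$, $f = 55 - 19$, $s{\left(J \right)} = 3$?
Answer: $- \frac{2375}{78} \approx -30.449$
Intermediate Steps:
$f = 36$ ($f = 55 - 19 = 36$)
$Q{\left(g \right)} = 3 + g$ ($Q{\left(g \right)} = g + 3 = 3 + g$)
$\left(f - 61\right) \frac{46 + 49}{69 + Q{\left(6 \right)}} = \left(36 - 61\right) \frac{46 + 49}{69 + \left(3 + 6\right)} = - 25 \frac{95}{69 + 9} = - 25 \cdot \frac{95}{78} = - 25 \cdot 95 \cdot \frac{1}{78} = \left(-25\right) \frac{95}{78} = - \frac{2375}{78}$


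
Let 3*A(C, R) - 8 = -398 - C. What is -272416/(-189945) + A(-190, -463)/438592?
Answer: 2133335987/1487649240 ≈ 1.4340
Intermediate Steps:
A(C, R) = -130 - C/3 (A(C, R) = 8/3 + (-398 - C)/3 = 8/3 + (-398/3 - C/3) = -130 - C/3)
-272416/(-189945) + A(-190, -463)/438592 = -272416/(-189945) + (-130 - ⅓*(-190))/438592 = -272416*(-1/189945) + (-130 + 190/3)*(1/438592) = 272416/189945 - 200/3*1/438592 = 272416/189945 - 25/164472 = 2133335987/1487649240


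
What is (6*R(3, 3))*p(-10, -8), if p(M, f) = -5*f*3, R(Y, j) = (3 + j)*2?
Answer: 8640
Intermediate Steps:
R(Y, j) = 6 + 2*j
p(M, f) = -15*f
(6*R(3, 3))*p(-10, -8) = (6*(6 + 2*3))*(-15*(-8)) = (6*(6 + 6))*120 = (6*12)*120 = 72*120 = 8640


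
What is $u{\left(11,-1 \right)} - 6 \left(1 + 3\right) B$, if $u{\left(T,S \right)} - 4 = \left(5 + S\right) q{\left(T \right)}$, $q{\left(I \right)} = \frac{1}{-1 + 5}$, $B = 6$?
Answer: $-139$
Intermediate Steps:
$q{\left(I \right)} = \frac{1}{4}$
$u{\left(T,S \right)} = \frac{21}{4} + \frac{S}{4}$ ($u{\left(T,S \right)} = 4 + \left(5 + S\right) \frac{1}{4} = 4 + \left(\frac{5}{4} + \frac{S}{4}\right) = \frac{21}{4} + \frac{S}{4}$)
$u{\left(11,-1 \right)} - 6 \left(1 + 3\right) B = \left(\frac{21}{4} + \frac{1}{4} \left(-1\right)\right) - 6 \left(1 + 3\right) 6 = \left(\frac{21}{4} - \frac{1}{4}\right) - 6 \cdot 4 \cdot 6 = 5 - 144 = -139$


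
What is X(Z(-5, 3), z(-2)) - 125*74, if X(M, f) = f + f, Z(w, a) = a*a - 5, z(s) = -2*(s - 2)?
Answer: -9234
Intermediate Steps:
z(s) = 4 - 2*s (z(s) = -2*(-2 + s) = 4 - 2*s)
Z(w, a) = -5 + a² (Z(w, a) = a² - 5 = -5 + a²)
X(M, f) = 2*f
X(Z(-5, 3), z(-2)) - 125*74 = 2*(4 - 2*(-2)) - 125*74 = 2*(4 + 4) - 9250 = 2*8 - 9250 = 16 - 9250 = -9234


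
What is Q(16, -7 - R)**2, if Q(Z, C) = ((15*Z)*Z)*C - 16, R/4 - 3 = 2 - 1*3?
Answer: 3319603456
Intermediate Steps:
R = 8 (R = 12 + 4*(2 - 1*3) = 12 + 4*(2 - 3) = 12 + 4*(-1) = 12 - 4 = 8)
Q(Z, C) = -16 + 15*C*Z**2 (Q(Z, C) = (15*Z**2)*C - 16 = 15*C*Z**2 - 16 = -16 + 15*C*Z**2)
Q(16, -7 - R)**2 = (-16 + 15*(-7 - 1*8)*16**2)**2 = (-16 + 15*(-7 - 8)*256)**2 = (-16 + 15*(-15)*256)**2 = (-16 - 57600)**2 = (-57616)**2 = 3319603456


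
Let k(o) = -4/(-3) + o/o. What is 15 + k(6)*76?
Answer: 577/3 ≈ 192.33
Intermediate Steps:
k(o) = 7/3 (k(o) = -4*(-1/3) + 1 = 4/3 + 1 = 7/3)
15 + k(6)*76 = 15 + (7/3)*76 = 15 + 532/3 = 577/3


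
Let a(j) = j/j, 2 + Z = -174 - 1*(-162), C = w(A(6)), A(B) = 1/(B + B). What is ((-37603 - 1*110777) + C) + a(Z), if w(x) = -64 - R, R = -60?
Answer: -148383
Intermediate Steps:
A(B) = 1/(2*B)
w(x) = -4 (w(x) = -64 - 1*(-60) = -64 + 60 = -4)
C = -4
Z = -14 (Z = -2 + (-174 - 1*(-162)) = -2 + (-174 + 162) = -2 - 12 = -14)
a(j) = 1
((-37603 - 1*110777) + C) + a(Z) = ((-37603 - 1*110777) - 4) + 1 = ((-37603 - 110777) - 4) + 1 = (-148380 - 4) + 1 = -148384 + 1 = -148383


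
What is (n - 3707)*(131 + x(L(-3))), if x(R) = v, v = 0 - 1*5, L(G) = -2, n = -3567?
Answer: -916524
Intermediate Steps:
v = -5 (v = 0 - 5 = -5)
x(R) = -5
(n - 3707)*(131 + x(L(-3))) = (-3567 - 3707)*(131 - 5) = -7274*126 = -916524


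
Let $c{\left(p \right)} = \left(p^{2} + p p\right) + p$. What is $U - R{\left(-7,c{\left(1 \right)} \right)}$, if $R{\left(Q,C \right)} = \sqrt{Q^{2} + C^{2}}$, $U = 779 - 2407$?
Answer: $-1628 - \sqrt{58} \approx -1635.6$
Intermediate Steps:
$c{\left(p \right)} = p + 2 p^{2}$ ($c{\left(p \right)} = \left(p^{2} + p^{2}\right) + p = 2 p^{2} + p = p + 2 p^{2}$)
$U = -1628$ ($U = 779 - 2407 = -1628$)
$R{\left(Q,C \right)} = \sqrt{C^{2} + Q^{2}}$
$U - R{\left(-7,c{\left(1 \right)} \right)} = -1628 - \sqrt{\left(1 \left(1 + 2 \cdot 1\right)\right)^{2} + \left(-7\right)^{2}} = -1628 - \sqrt{\left(1 \left(1 + 2\right)\right)^{2} + 49} = -1628 - \sqrt{\left(1 \cdot 3\right)^{2} + 49} = -1628 - \sqrt{3^{2} + 49} = -1628 - \sqrt{9 + 49} = -1628 - \sqrt{58}$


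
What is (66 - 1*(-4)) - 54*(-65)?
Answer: 3580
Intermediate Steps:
(66 - 1*(-4)) - 54*(-65) = (66 + 4) + 3510 = 70 + 3510 = 3580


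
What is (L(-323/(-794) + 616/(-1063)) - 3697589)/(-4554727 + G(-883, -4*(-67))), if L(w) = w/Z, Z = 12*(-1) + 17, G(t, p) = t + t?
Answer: 3120846492109/3845780334846 ≈ 0.81150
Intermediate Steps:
G(t, p) = 2*t
Z = 5 (Z = -12 + 17 = 5)
L(w) = w/5
(L(-323/(-794) + 616/(-1063)) - 3697589)/(-4554727 + G(-883, -4*(-67))) = ((-323/(-794) + 616/(-1063))/5 - 3697589)/(-4554727 + 2*(-883)) = ((-323*(-1/794) + 616*(-1/1063))/5 - 3697589)/(-4554727 - 1766) = ((323/794 - 616/1063)/5 - 3697589)/(-4556493) = ((⅕)*(-145755/844022) - 3697589)*(-1/4556493) = (-29151/844022 - 3697589)*(-1/4556493) = -3120846492109/844022*(-1/4556493) = 3120846492109/3845780334846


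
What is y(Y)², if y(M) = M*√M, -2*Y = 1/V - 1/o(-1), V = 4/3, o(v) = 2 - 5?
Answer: -2197/13824 ≈ -0.15893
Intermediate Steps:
o(v) = -3
V = 4/3 (V = 4*(⅓) = 4/3 ≈ 1.3333)
Y = -13/24 (Y = -(1/(4/3) - 1/(-3))/2 = -(1*(¾) - 1*(-⅓))/2 = -(¾ + ⅓)/2 = -½*13/12 = -13/24 ≈ -0.54167)
y(M) = M^(3/2)
y(Y)² = ((-13/24)^(3/2))² = (-13*I*√78/288)² = -2197/13824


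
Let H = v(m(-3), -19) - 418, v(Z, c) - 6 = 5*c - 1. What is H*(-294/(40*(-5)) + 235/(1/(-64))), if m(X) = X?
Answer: 190989331/25 ≈ 7.6396e+6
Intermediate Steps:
v(Z, c) = 5 + 5*c (v(Z, c) = 6 + (5*c - 1) = 6 + (-1 + 5*c) = 5 + 5*c)
H = -508 (H = (5 + 5*(-19)) - 418 = (5 - 95) - 418 = -90 - 418 = -508)
H*(-294/(40*(-5)) + 235/(1/(-64))) = -508*(-294/(40*(-5)) + 235/(1/(-64))) = -508*(-294/(-200) + 235/(-1/64)) = -508*(-294*(-1/200) + 235*(-64)) = -508*(147/100 - 15040) = -508*(-1503853/100) = 190989331/25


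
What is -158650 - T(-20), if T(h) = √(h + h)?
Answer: -158650 - 2*I*√10 ≈ -1.5865e+5 - 6.3246*I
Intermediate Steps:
T(h) = √2*√h (T(h) = √(2*h) = √2*√h)
-158650 - T(-20) = -158650 - √2*√(-20) = -158650 - √2*2*I*√5 = -158650 - 2*I*√10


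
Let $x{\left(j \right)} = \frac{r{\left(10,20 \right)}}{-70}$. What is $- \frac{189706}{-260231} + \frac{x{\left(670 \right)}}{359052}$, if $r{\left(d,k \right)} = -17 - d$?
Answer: $\frac{1589336445359}{2180184090280} \approx 0.72899$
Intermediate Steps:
$x{\left(j \right)} = \frac{27}{70}$ ($x{\left(j \right)} = \frac{-17 - 10}{-70} = \left(-17 - 10\right) \left(- \frac{1}{70}\right) = \left(-27\right) \left(- \frac{1}{70}\right) = \frac{27}{70}$)
$- \frac{189706}{-260231} + \frac{x{\left(670 \right)}}{359052} = - \frac{189706}{-260231} + \frac{27}{70 \cdot 359052} = \left(-189706\right) \left(- \frac{1}{260231}\right) + \frac{27}{70} \cdot \frac{1}{359052} = \frac{189706}{260231} + \frac{9}{8377880} = \frac{1589336445359}{2180184090280}$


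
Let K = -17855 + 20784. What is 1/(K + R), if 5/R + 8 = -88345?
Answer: 88353/258785932 ≈ 0.00034141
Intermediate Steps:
R = -5/88353 (R = 5/(-8 - 88345) = 5/(-88353) = 5*(-1/88353) = -5/88353 ≈ -5.6591e-5)
K = 2929
1/(K + R) = 1/(2929 - 5/88353) = 1/(258785932/88353) = 88353/258785932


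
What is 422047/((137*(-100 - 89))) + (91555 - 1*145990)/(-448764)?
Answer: -62663338151/3873282084 ≈ -16.178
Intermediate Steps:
422047/((137*(-100 - 89))) + (91555 - 1*145990)/(-448764) = 422047/((137*(-189))) + (91555 - 145990)*(-1/448764) = 422047/(-25893) - 54435*(-1/448764) = 422047*(-1/25893) + 18145/149588 = -422047/25893 + 18145/149588 = -62663338151/3873282084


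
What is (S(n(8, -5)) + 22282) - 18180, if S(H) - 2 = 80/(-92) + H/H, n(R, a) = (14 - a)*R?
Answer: 94395/23 ≈ 4104.1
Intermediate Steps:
n(R, a) = R*(14 - a)
S(H) = 49/23 (S(H) = 2 + (80/(-92) + H/H) = 2 + (80*(-1/92) + 1) = 2 + (-20/23 + 1) = 2 + 3/23 = 49/23)
(S(n(8, -5)) + 22282) - 18180 = (49/23 + 22282) - 18180 = 512535/23 - 18180 = 94395/23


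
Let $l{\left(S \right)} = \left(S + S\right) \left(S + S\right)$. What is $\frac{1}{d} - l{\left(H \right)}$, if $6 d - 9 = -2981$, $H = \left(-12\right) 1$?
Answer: $- \frac{855939}{1486} \approx -576.0$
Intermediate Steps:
$H = -12$
$d = - \frac{1486}{3}$ ($d = \frac{3}{2} + \frac{1}{6} \left(-2981\right) = \frac{3}{2} - \frac{2981}{6} = - \frac{1486}{3} \approx -495.33$)
$l{\left(S \right)} = 4 S^{2}$ ($l{\left(S \right)} = 2 S 2 S = 4 S^{2}$)
$\frac{1}{d} - l{\left(H \right)} = \frac{1}{- \frac{1486}{3}} - 4 \left(-12\right)^{2} = - \frac{3}{1486} - 4 \cdot 144 = - \frac{3}{1486} - 576 = - \frac{855939}{1486}$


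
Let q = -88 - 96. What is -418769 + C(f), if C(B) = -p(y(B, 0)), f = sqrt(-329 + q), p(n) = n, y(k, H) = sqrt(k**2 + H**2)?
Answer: -418769 - 3*I*sqrt(57) ≈ -4.1877e+5 - 22.65*I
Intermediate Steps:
q = -184
y(k, H) = sqrt(H**2 + k**2)
f = 3*I*sqrt(57) (f = sqrt(-329 - 184) = sqrt(-513) = 3*I*sqrt(57) ≈ 22.65*I)
C(B) = -sqrt(B**2) (C(B) = -sqrt(0**2 + B**2) = -sqrt(0 + B**2) = -sqrt(B**2))
-418769 + C(f) = -418769 - sqrt((3*I*sqrt(57))**2) = -418769 - sqrt(-513) = -418769 - 3*I*sqrt(57)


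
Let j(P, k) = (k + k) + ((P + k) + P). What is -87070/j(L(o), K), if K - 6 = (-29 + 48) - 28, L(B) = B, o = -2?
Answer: 87070/13 ≈ 6697.7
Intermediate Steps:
K = -3 (K = 6 + ((-29 + 48) - 28) = 6 + (19 - 28) = 6 - 9 = -3)
j(P, k) = 2*P + 3*k (j(P, k) = 2*k + (k + 2*P) = 2*P + 3*k)
-87070/j(L(o), K) = -87070/(2*(-2) + 3*(-3)) = -87070/(-4 - 9) = -87070/(-13) = -87070*(-1/13) = 87070/13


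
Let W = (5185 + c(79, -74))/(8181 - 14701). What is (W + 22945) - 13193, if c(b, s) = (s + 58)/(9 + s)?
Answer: 4132560559/423800 ≈ 9751.2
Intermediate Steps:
c(b, s) = (58 + s)/(9 + s)
W = -337041/423800 (W = (5185 + (58 - 74)/(9 - 74))/(8181 - 14701) = (5185 - 16/(-65))/(-6520) = (5185 - 1/65*(-16))*(-1/6520) = (5185 + 16/65)*(-1/6520) = (337041/65)*(-1/6520) = -337041/423800 ≈ -0.79528)
(W + 22945) - 13193 = (-337041/423800 + 22945) - 13193 = 9723753959/423800 - 13193 = 4132560559/423800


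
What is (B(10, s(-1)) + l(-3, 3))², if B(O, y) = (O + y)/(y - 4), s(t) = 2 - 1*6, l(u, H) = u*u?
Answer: 1089/16 ≈ 68.063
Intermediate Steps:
l(u, H) = u²
s(t) = -4 (s(t) = 2 - 6 = -4)
B(O, y) = (O + y)/(-4 + y)
(B(10, s(-1)) + l(-3, 3))² = ((10 - 4)/(-4 - 4) + (-3)²)² = (6/(-8) + 9)² = (-⅛*6 + 9)² = (-¾ + 9)² = (33/4)² = 1089/16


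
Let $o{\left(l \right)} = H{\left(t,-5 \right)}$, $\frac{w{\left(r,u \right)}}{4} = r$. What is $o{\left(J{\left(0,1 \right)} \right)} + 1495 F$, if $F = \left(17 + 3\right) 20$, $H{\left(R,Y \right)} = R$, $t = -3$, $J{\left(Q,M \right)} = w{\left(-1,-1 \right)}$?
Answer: $597997$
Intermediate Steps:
$w{\left(r,u \right)} = 4 r$
$J{\left(Q,M \right)} = -4$ ($J{\left(Q,M \right)} = 4 \left(-1\right) = -4$)
$o{\left(l \right)} = -3$
$F = 400$ ($F = 20 \cdot 20 = 400$)
$o{\left(J{\left(0,1 \right)} \right)} + 1495 F = -3 + 1495 \cdot 400 = -3 + 598000 = 597997$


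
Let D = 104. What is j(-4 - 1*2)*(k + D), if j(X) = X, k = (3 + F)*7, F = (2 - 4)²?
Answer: -918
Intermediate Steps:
F = 4 (F = (-2)² = 4)
k = 49 (k = (3 + 4)*7 = 7*7 = 49)
j(-4 - 1*2)*(k + D) = (-4 - 1*2)*(49 + 104) = (-4 - 2)*153 = -6*153 = -918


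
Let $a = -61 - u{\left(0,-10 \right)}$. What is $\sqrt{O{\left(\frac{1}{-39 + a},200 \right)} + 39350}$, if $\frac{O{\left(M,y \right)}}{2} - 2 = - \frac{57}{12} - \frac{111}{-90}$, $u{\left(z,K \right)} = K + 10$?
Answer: $\frac{\sqrt{35412270}}{30} \approx 198.36$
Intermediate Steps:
$u{\left(z,K \right)} = 10 + K$
$a = -61$ ($a = -61 - \left(10 - 10\right) = -61 - 0 = -61 + 0 = -61$)
$O{\left(M,y \right)} = - \frac{91}{30}$ ($O{\left(M,y \right)} = 4 + 2 \left(- \frac{57}{12} - \frac{111}{-90}\right) = 4 + 2 \left(\left(-57\right) \frac{1}{12} - - \frac{37}{30}\right) = 4 + 2 \left(- \frac{19}{4} + \frac{37}{30}\right) = 4 + 2 \left(- \frac{211}{60}\right) = 4 - \frac{211}{30} = - \frac{91}{30}$)
$\sqrt{O{\left(\frac{1}{-39 + a},200 \right)} + 39350} = \sqrt{- \frac{91}{30} + 39350} = \sqrt{\frac{1180409}{30}} = \frac{\sqrt{35412270}}{30}$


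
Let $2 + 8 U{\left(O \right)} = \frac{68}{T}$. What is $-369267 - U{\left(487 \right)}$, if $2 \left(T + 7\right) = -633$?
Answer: $- \frac{955662281}{2588} \approx -3.6927 \cdot 10^{5}$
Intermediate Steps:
$T = - \frac{647}{2}$ ($T = -7 + \frac{1}{2} \left(-633\right) = -7 - \frac{633}{2} = - \frac{647}{2} \approx -323.5$)
$U{\left(O \right)} = - \frac{715}{2588}$ ($U{\left(O \right)} = - \frac{1}{4} + \frac{68 \frac{1}{- \frac{647}{2}}}{8} = - \frac{1}{4} + \frac{68 \left(- \frac{2}{647}\right)}{8} = - \frac{1}{4} + \frac{1}{8} \left(- \frac{136}{647}\right) = - \frac{1}{4} - \frac{17}{647} = - \frac{715}{2588}$)
$-369267 - U{\left(487 \right)} = -369267 - - \frac{715}{2588} = -369267 + \frac{715}{2588} = - \frac{955662281}{2588}$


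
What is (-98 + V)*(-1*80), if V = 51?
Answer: 3760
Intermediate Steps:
(-98 + V)*(-1*80) = (-98 + 51)*(-1*80) = -47*(-80) = 3760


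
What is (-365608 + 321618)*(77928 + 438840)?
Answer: -22732624320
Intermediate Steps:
(-365608 + 321618)*(77928 + 438840) = -43990*516768 = -22732624320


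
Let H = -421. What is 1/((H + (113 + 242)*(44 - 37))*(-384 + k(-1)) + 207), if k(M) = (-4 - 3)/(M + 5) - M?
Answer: -1/793917 ≈ -1.2596e-6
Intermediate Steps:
k(M) = -M - 7/(5 + M) (k(M) = -7/(5 + M) - M = -M - 7/(5 + M))
1/((H + (113 + 242)*(44 - 37))*(-384 + k(-1)) + 207) = 1/((-421 + (113 + 242)*(44 - 37))*(-384 + (-7 - 1*(-1)² - 5*(-1))/(5 - 1)) + 207) = 1/((-421 + 355*7)*(-384 + (-7 - 1*1 + 5)/4) + 207) = 1/((-421 + 2485)*(-384 + (-7 - 1 + 5)/4) + 207) = 1/(2064*(-384 + (¼)*(-3)) + 207) = 1/(2064*(-384 - ¾) + 207) = 1/(2064*(-1539/4) + 207) = 1/(-794124 + 207) = 1/(-793917) = -1/793917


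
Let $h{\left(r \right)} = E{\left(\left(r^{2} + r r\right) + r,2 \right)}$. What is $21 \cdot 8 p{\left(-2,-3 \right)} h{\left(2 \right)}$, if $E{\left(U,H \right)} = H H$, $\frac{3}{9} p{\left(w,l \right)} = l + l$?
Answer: $-12096$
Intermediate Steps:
$p{\left(w,l \right)} = 6 l$ ($p{\left(w,l \right)} = 3 \left(l + l\right) = 3 \cdot 2 l = 6 l$)
$E{\left(U,H \right)} = H^{2}$
$h{\left(r \right)} = 4$ ($h{\left(r \right)} = 2^{2} = 4$)
$21 \cdot 8 p{\left(-2,-3 \right)} h{\left(2 \right)} = 21 \cdot 8 \cdot 6 \left(-3\right) 4 = 21 \cdot 8 \left(-18\right) 4 = 21 \left(-144\right) 4 = \left(-3024\right) 4 = -12096$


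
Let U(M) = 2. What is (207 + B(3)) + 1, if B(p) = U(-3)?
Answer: 210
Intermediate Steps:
B(p) = 2
(207 + B(3)) + 1 = (207 + 2) + 1 = 209 + 1 = 210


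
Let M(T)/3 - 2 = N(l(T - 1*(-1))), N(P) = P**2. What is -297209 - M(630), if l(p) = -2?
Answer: -297227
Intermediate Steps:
M(T) = 18 (M(T) = 6 + 3*(-2)**2 = 6 + 3*4 = 6 + 12 = 18)
-297209 - M(630) = -297209 - 1*18 = -297209 - 18 = -297227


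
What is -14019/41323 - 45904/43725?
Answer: -2509871767/1806848175 ≈ -1.3891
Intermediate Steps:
-14019/41323 - 45904/43725 = -2509871767/1806848175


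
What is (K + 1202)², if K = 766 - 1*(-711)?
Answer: 7177041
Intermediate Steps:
K = 1477 (K = 766 + 711 = 1477)
(K + 1202)² = (1477 + 1202)² = 2679² = 7177041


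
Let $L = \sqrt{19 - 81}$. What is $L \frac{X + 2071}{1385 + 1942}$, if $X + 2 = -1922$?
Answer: $\frac{49 i \sqrt{62}}{1109} \approx 0.3479 i$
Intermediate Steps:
$X = -1924$ ($X = -2 - 1922 = -1924$)
$L = i \sqrt{62}$ ($L = \sqrt{-62} = i \sqrt{62} \approx 7.874 i$)
$L \frac{X + 2071}{1385 + 1942} = i \sqrt{62} \frac{-1924 + 2071}{1385 + 1942} = i \sqrt{62} \cdot \frac{147}{3327} = i \sqrt{62} \cdot 147 \cdot \frac{1}{3327} = i \sqrt{62} \cdot \frac{49}{1109} = \frac{49 i \sqrt{62}}{1109}$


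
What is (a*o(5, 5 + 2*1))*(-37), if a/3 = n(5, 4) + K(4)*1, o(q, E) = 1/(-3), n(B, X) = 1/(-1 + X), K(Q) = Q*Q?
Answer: 1813/3 ≈ 604.33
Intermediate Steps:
K(Q) = Q**2
o(q, E) = -1/3
a = 49 (a = 3*(1/(-1 + 4) + 4**2*1) = 3*(1/3 + 16*1) = 3*(1/3 + 16) = 3*(49/3) = 49)
(a*o(5, 5 + 2*1))*(-37) = (49*(-1/3))*(-37) = -49/3*(-37) = 1813/3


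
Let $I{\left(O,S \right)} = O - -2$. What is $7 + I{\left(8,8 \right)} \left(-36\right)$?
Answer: $-353$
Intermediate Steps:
$I{\left(O,S \right)} = 2 + O$ ($I{\left(O,S \right)} = O + 2 = 2 + O$)
$7 + I{\left(8,8 \right)} \left(-36\right) = 7 + \left(2 + 8\right) \left(-36\right) = 7 + 10 \left(-36\right) = 7 - 360 = -353$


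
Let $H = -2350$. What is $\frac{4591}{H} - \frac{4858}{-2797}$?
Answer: $- \frac{1424727}{6572950} \approx -0.21676$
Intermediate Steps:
$\frac{4591}{H} - \frac{4858}{-2797} = \frac{4591}{-2350} - \frac{4858}{-2797} = 4591 \left(- \frac{1}{2350}\right) - - \frac{4858}{2797} = - \frac{4591}{2350} + \frac{4858}{2797} = - \frac{1424727}{6572950}$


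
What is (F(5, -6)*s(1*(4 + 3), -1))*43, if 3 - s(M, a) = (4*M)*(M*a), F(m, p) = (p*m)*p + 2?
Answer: 1557374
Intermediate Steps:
F(m, p) = 2 + m*p**2 (F(m, p) = (m*p)*p + 2 = m*p**2 + 2 = 2 + m*p**2)
s(M, a) = 3 - 4*a*M**2 (s(M, a) = 3 - 4*M*M*a = 3 - 4*a*M**2)
(F(5, -6)*s(1*(4 + 3), -1))*43 = ((2 + 5*(-6)**2)*(3 - 4*(-1)*(1*(4 + 3))**2))*43 = ((2 + 5*36)*(3 - 4*(-1)*(1*7)**2))*43 = ((2 + 180)*(3 - 4*(-1)*7**2))*43 = (182*(3 - 4*(-1)*49))*43 = (182*(3 + 196))*43 = (182*199)*43 = 36218*43 = 1557374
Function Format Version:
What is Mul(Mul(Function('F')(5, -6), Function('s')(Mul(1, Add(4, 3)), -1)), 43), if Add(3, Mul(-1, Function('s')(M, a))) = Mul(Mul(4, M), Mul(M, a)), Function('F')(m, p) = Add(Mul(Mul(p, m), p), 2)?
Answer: 1557374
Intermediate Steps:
Function('F')(m, p) = Add(2, Mul(m, Pow(p, 2))) (Function('F')(m, p) = Add(Mul(Mul(m, p), p), 2) = Add(Mul(m, Pow(p, 2)), 2) = Add(2, Mul(m, Pow(p, 2))))
Function('s')(M, a) = Add(3, Mul(-4, a, Pow(M, 2))) (Function('s')(M, a) = Add(3, Mul(-1, Mul(Mul(4, M), Mul(M, a)))) = Add(3, Mul(-1, Mul(4, a, Pow(M, 2)))) = Add(3, Mul(-4, a, Pow(M, 2))))
Mul(Mul(Function('F')(5, -6), Function('s')(Mul(1, Add(4, 3)), -1)), 43) = Mul(Mul(Add(2, Mul(5, Pow(-6, 2))), Add(3, Mul(-4, -1, Pow(Mul(1, Add(4, 3)), 2)))), 43) = Mul(Mul(Add(2, Mul(5, 36)), Add(3, Mul(-4, -1, Pow(Mul(1, 7), 2)))), 43) = Mul(Mul(Add(2, 180), Add(3, Mul(-4, -1, Pow(7, 2)))), 43) = Mul(Mul(182, Add(3, Mul(-4, -1, 49))), 43) = Mul(Mul(182, Add(3, 196)), 43) = Mul(Mul(182, 199), 43) = Mul(36218, 43) = 1557374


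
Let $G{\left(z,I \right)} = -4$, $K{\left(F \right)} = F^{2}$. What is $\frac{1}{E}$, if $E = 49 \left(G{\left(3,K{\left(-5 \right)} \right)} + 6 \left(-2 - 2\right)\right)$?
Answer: $- \frac{1}{1372} \approx -0.00072886$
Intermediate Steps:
$E = -1372$ ($E = 49 \left(-4 + 6 \left(-2 - 2\right)\right) = 49 \left(-4 + 6 \left(-4\right)\right) = 49 \left(-4 - 24\right) = 49 \left(-28\right) = -1372$)
$\frac{1}{E} = \frac{1}{-1372} = - \frac{1}{1372}$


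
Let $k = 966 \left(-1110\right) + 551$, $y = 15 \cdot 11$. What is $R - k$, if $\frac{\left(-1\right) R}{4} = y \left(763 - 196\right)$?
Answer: $697489$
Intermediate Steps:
$y = 165$
$k = -1071709$ ($k = -1072260 + 551 = -1071709$)
$R = -374220$ ($R = - 4 \cdot 165 \left(763 - 196\right) = - 4 \cdot 165 \cdot 567 = \left(-4\right) 93555 = -374220$)
$R - k = -374220 - -1071709 = -374220 + 1071709 = 697489$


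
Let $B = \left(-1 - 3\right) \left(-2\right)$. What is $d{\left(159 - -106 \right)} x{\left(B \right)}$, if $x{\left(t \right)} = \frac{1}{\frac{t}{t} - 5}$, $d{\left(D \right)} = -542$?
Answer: $\frac{271}{2} \approx 135.5$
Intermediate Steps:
$B = 8$ ($B = \left(-4\right) \left(-2\right) = 8$)
$x{\left(t \right)} = - \frac{1}{4}$ ($x{\left(t \right)} = \frac{1}{1 - 5} = \frac{1}{-4} = - \frac{1}{4}$)
$d{\left(159 - -106 \right)} x{\left(B \right)} = \left(-542\right) \left(- \frac{1}{4}\right) = \frac{271}{2}$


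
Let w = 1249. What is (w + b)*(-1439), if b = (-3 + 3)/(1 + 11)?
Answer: -1797311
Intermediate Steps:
b = 0 (b = 0/12 = (1/12)*0 = 0)
(w + b)*(-1439) = (1249 + 0)*(-1439) = 1249*(-1439) = -1797311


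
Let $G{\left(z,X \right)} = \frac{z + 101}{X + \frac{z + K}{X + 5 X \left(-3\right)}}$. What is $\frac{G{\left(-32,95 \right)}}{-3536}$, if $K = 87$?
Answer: $- \frac{9177}{44657912} \approx -0.0002055$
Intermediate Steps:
$G{\left(z,X \right)} = \frac{101 + z}{X - \frac{87 + z}{14 X}}$ ($G{\left(z,X \right)} = \frac{z + 101}{X + \frac{z + 87}{X + 5 X \left(-3\right)}} = \frac{101 + z}{X + \frac{87 + z}{X - 15 X}} = \frac{101 + z}{X + \frac{87 + z}{\left(-14\right) X}} = \frac{101 + z}{X + \left(87 + z\right) \left(- \frac{1}{14 X}\right)} = \frac{101 + z}{X - \frac{87 + z}{14 X}}$)
$\frac{G{\left(-32,95 \right)}}{-3536} = \frac{\left(-14\right) 95 \frac{1}{87 - 32 - 14 \cdot 95^{2}} \left(101 - 32\right)}{-3536} = \left(-14\right) 95 \frac{1}{87 - 32 - 126350} \cdot 69 \left(- \frac{1}{3536}\right) = \left(-14\right) 95 \frac{1}{-126295} \cdot 69 \left(- \frac{1}{3536}\right) = \left(-14\right) 95 \left(- \frac{1}{126295}\right) 69 \left(- \frac{1}{3536}\right) = \frac{18354}{25259} \left(- \frac{1}{3536}\right) = - \frac{9177}{44657912}$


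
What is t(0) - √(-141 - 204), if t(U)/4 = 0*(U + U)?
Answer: -I*√345 ≈ -18.574*I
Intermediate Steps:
t(U) = 0 (t(U) = 4*(0*(U + U)) = 4*(0*(2*U)) = 4*0 = 0)
t(0) - √(-141 - 204) = 0 - √(-141 - 204) = 0 - √(-345) = 0 - I*√345 = -I*√345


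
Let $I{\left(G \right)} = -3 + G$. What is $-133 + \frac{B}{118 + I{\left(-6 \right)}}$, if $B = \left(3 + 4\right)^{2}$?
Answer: $- \frac{14448}{109} \approx -132.55$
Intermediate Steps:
$B = 49$ ($B = 7^{2} = 49$)
$-133 + \frac{B}{118 + I{\left(-6 \right)}} = -133 + \frac{1}{118 - 9} \cdot 49 = -133 + \frac{1}{109} \cdot 49 = -133 + \frac{49}{109} = - \frac{14448}{109}$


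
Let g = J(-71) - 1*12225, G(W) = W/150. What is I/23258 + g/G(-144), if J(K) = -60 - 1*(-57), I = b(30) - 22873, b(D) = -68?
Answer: 148112917/11629 ≈ 12737.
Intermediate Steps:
G(W) = W/150 (G(W) = W*(1/150) = W/150)
I = -22941 (I = -68 - 22873 = -22941)
J(K) = -3 (J(K) = -60 + 57 = -3)
g = -12228 (g = -3 - 1*12225 = -3 - 12225 = -12228)
I/23258 + g/G(-144) = -22941/23258 - 12228/((1/150)*(-144)) = -22941*1/23258 - 12228/(-24/25) = -22941/23258 - 12228*(-25/24) = -22941/23258 + 25475/2 = 148112917/11629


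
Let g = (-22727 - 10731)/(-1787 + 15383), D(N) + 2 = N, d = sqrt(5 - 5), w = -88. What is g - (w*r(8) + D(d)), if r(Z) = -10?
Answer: -5985373/6798 ≈ -880.46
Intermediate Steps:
d = 0 (d = sqrt(0) = 0)
D(N) = -2 + N
g = -16729/6798 (g = -33458/13596 = -33458*1/13596 = -16729/6798 ≈ -2.4609)
g - (w*r(8) + D(d)) = -16729/6798 - (-88*(-10) + (-2 + 0)) = -16729/6798 - (880 - 2) = -16729/6798 - 1*878 = -16729/6798 - 878 = -5985373/6798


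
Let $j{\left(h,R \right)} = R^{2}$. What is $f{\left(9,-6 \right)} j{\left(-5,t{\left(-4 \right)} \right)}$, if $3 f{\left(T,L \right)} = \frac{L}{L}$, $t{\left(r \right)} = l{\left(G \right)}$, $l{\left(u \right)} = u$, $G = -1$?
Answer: $\frac{1}{3} \approx 0.33333$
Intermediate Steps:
$t{\left(r \right)} = -1$
$f{\left(T,L \right)} = \frac{1}{3}$ ($f{\left(T,L \right)} = \frac{L \frac{1}{L}}{3} = \frac{1}{3} \cdot 1 = \frac{1}{3}$)
$f{\left(9,-6 \right)} j{\left(-5,t{\left(-4 \right)} \right)} = \frac{\left(-1\right)^{2}}{3} = \frac{1}{3} \cdot 1 = \frac{1}{3}$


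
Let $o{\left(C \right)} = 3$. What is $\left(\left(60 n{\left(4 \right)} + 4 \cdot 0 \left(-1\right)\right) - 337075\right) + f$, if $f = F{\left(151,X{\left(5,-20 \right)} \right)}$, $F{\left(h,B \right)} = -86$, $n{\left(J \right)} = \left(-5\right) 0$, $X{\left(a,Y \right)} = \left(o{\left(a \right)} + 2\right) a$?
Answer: $-337161$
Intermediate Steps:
$X{\left(a,Y \right)} = 5 a$ ($X{\left(a,Y \right)} = \left(3 + 2\right) a = 5 a$)
$n{\left(J \right)} = 0$
$f = -86$
$\left(\left(60 n{\left(4 \right)} + 4 \cdot 0 \left(-1\right)\right) - 337075\right) + f = \left(\left(60 \cdot 0 + 4 \cdot 0 \left(-1\right)\right) - 337075\right) - 86 = \left(\left(0 + 0 \left(-1\right)\right) - 337075\right) - 86 = \left(\left(0 + 0\right) - 337075\right) - 86 = \left(0 - 337075\right) - 86 = -337075 - 86 = -337161$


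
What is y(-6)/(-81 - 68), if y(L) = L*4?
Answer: 24/149 ≈ 0.16107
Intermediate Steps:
y(L) = 4*L
y(-6)/(-81 - 68) = (4*(-6))/(-81 - 68) = -24/(-149) = -24*(-1/149) = 24/149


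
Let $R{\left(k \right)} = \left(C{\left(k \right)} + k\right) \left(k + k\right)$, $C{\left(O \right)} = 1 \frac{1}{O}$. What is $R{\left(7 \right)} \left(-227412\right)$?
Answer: $-22741200$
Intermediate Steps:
$C{\left(O \right)} = \frac{1}{O}$
$R{\left(k \right)} = 2 k \left(k + \frac{1}{k}\right)$ ($R{\left(k \right)} = \left(\frac{1}{k} + k\right) \left(k + k\right) = \left(k + \frac{1}{k}\right) 2 k = 2 k \left(k + \frac{1}{k}\right)$)
$R{\left(7 \right)} \left(-227412\right) = \left(2 + 2 \cdot 7^{2}\right) \left(-227412\right) = \left(2 + 2 \cdot 49\right) \left(-227412\right) = \left(2 + 98\right) \left(-227412\right) = 100 \left(-227412\right) = -22741200$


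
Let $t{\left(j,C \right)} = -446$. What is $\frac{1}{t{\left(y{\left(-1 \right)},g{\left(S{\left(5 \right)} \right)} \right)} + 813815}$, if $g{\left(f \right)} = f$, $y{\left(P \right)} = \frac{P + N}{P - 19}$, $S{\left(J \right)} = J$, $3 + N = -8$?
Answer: $\frac{1}{813369} \approx 1.2295 \cdot 10^{-6}$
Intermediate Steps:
$N = -11$ ($N = -3 - 8 = -11$)
$y{\left(P \right)} = \frac{-11 + P}{-19 + P}$ ($y{\left(P \right)} = \frac{P - 11}{P - 19} = \frac{-11 + P}{-19 + P}$)
$\frac{1}{t{\left(y{\left(-1 \right)},g{\left(S{\left(5 \right)} \right)} \right)} + 813815} = \frac{1}{-446 + 813815} = \frac{1}{813369}$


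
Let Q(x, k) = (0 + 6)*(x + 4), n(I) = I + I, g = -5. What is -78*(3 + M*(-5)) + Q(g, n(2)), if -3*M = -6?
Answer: 540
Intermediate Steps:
M = 2 (M = -1/3*(-6) = 2)
n(I) = 2*I
Q(x, k) = 24 + 6*x (Q(x, k) = 6*(4 + x) = 24 + 6*x)
-78*(3 + M*(-5)) + Q(g, n(2)) = -78*(3 + 2*(-5)) + (24 + 6*(-5)) = -78*(3 - 10) + (24 - 30) = -78*(-7) - 6 = 546 - 6 = 540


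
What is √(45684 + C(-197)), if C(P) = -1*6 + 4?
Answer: √45682 ≈ 213.73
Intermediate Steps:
C(P) = -2 (C(P) = -6 + 4 = -2)
√(45684 + C(-197)) = √(45684 - 2) = √45682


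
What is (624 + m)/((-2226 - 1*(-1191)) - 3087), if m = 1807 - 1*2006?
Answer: -425/4122 ≈ -0.10311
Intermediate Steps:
m = -199 (m = 1807 - 2006 = -199)
(624 + m)/((-2226 - 1*(-1191)) - 3087) = (624 - 199)/((-2226 - 1*(-1191)) - 3087) = 425/((-2226 + 1191) - 3087) = 425/(-1035 - 3087) = 425/(-4122) = 425*(-1/4122) = -425/4122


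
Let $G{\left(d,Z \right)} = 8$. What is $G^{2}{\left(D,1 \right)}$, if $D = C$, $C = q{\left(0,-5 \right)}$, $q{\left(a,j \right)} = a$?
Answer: $64$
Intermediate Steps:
$C = 0$
$D = 0$
$G^{2}{\left(D,1 \right)} = 8^{2} = 64$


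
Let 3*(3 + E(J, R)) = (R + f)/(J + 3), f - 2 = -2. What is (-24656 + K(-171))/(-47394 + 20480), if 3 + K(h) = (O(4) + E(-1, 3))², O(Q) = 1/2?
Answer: 24655/26914 ≈ 0.91607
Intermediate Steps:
f = 0 (f = 2 - 2 = 0)
E(J, R) = -3 + R/(3*(3 + J)) (E(J, R) = -3 + ((R + 0)/(J + 3))/3 = -3 + (R/(3 + J))/3 = -3 + R/(3*(3 + J)))
O(Q) = ½
K(h) = 1 (K(h) = -3 + (½ + (-27 + 3 - 9*(-1))/(3*(3 - 1)))² = -3 + (½ + (⅓)*(-27 + 3 + 9)/2)² = -3 + (½ + (⅓)*(½)*(-15))² = -3 + (½ - 5/2)² = -3 + (-2)² = -3 + 4 = 1)
(-24656 + K(-171))/(-47394 + 20480) = (-24656 + 1)/(-47394 + 20480) = -24655/(-26914) = -24655*(-1/26914) = 24655/26914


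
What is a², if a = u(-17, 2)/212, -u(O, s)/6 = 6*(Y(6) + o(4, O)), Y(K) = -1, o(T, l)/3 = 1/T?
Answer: 81/44944 ≈ 0.0018022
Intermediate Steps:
o(T, l) = 3/T
u(O, s) = 9 (u(O, s) = -36*(-1 + 3/4) = -36*(-1 + 3*(¼)) = -36*(-1 + ¾) = -36*(-1)/4 = -6*(-3/2) = 9)
a = 9/212 ≈ 0.042453
a² = (9/212)² = 81/44944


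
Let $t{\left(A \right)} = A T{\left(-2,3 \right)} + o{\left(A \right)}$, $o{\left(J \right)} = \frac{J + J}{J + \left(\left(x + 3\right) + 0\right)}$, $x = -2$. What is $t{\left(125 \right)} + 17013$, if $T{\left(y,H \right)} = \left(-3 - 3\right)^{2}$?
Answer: $\frac{1355444}{63} \approx 21515.0$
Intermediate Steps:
$T{\left(y,H \right)} = 36$ ($T{\left(y,H \right)} = \left(-6\right)^{2} = 36$)
$o{\left(J \right)} = \frac{2 J}{1 + J}$ ($o{\left(J \right)} = \frac{J + J}{J + \left(\left(-2 + 3\right) + 0\right)} = \frac{2 J}{J + \left(1 + 0\right)} = \frac{2 J}{J + 1} = \frac{2 J}{1 + J}$)
$t{\left(A \right)} = 36 A + \frac{2 A}{1 + A}$ ($t{\left(A \right)} = A 36 + \frac{2 A}{1 + A} = 36 A + \frac{2 A}{1 + A}$)
$t{\left(125 \right)} + 17013 = 2 \cdot 125 \frac{1}{1 + 125} \left(19 + 18 \cdot 125\right) + 17013 = 2 \cdot 125 \cdot \frac{1}{126} \left(19 + 2250\right) + 17013 = 2 \cdot 125 \cdot \frac{1}{126} \cdot 2269 + 17013 = \frac{283625}{63} + 17013 = \frac{1355444}{63}$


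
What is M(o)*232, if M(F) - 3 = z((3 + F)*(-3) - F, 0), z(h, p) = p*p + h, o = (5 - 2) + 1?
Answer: -5104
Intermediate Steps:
o = 4 (o = 3 + 1 = 4)
z(h, p) = h + p**2 (z(h, p) = p**2 + h = h + p**2)
M(F) = -6 - 4*F (M(F) = 3 + (((3 + F)*(-3) - F) + 0**2) = 3 + (((-9 - 3*F) - F) + 0) = 3 + ((-9 - 4*F) + 0) = 3 + (-9 - 4*F) = -6 - 4*F)
M(o)*232 = (-6 - 4*4)*232 = (-6 - 16)*232 = -22*232 = -5104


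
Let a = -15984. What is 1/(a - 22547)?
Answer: -1/38531 ≈ -2.5953e-5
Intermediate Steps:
1/(a - 22547) = 1/(-15984 - 22547) = 1/(-38531) = -1/38531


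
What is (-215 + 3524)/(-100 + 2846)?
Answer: 3309/2746 ≈ 1.2050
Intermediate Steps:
(-215 + 3524)/(-100 + 2846) = 3309/2746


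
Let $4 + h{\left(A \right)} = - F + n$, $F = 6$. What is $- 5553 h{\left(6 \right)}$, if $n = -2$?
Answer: $66636$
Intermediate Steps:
$h{\left(A \right)} = -12$ ($h{\left(A \right)} = -4 - 8 = -12$)
$- 5553 h{\left(6 \right)} = \left(-5553\right) \left(-12\right) = 66636$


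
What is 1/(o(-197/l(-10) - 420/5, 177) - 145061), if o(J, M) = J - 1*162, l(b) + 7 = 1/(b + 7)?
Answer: -22/3196163 ≈ -6.8833e-6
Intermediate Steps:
l(b) = -7 + 1/(7 + b) (l(b) = -7 + 1/(b + 7) = -7 + 1/(7 + b))
o(J, M) = -162 + J (o(J, M) = J - 162 = -162 + J)
1/(o(-197/l(-10) - 420/5, 177) - 145061) = 1/((-162 + (-197*(7 - 10)/(-48 - 7*(-10)) - 420/5)) - 145061) = 1/((-162 + (-197*(-3/(-48 + 70)) - 420*1/5)) - 145061) = 1/((-162 + (-197/((-1/3*22)) - 84)) - 145061) = 1/((-162 + (-197/(-22/3) - 84)) - 145061) = 1/((-162 + (-197*(-3/22) - 84)) - 145061) = 1/((-162 + (591/22 - 84)) - 145061) = 1/((-162 - 1257/22) - 145061) = 1/(-4821/22 - 145061) = 1/(-3196163/22) = -22/3196163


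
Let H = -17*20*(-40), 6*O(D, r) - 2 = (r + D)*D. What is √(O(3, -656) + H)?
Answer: √477858/6 ≈ 115.21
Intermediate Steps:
O(D, r) = ⅓ + D*(D + r)/6 (O(D, r) = ⅓ + ((r + D)*D)/6 = ⅓ + ((D + r)*D)/6 = ⅓ + (D*(D + r))/6 = ⅓ + D*(D + r)/6)
H = 13600 (H = -340*(-40) = 13600)
√(O(3, -656) + H) = √((⅓ + (⅙)*3² + (⅙)*3*(-656)) + 13600) = √((⅓ + (⅙)*9 - 328) + 13600) = √((⅓ + 3/2 - 328) + 13600) = √(-1957/6 + 13600) = √(79643/6) = √477858/6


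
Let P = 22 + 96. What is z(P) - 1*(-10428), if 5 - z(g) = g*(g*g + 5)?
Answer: -1633189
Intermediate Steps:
P = 118
z(g) = 5 - g*(5 + g²) (z(g) = 5 - g*(g*g + 5) = 5 - g*(g² + 5) = 5 - g*(5 + g²))
z(P) - 1*(-10428) = (5 - 1*118³ - 5*118) - 1*(-10428) = (5 - 1*1643032 - 590) + 10428 = (5 - 1643032 - 590) + 10428 = -1643617 + 10428 = -1633189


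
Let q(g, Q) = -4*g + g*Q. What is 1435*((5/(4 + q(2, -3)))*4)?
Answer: -2870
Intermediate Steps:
q(g, Q) = -4*g + Q*g
1435*((5/(4 + q(2, -3)))*4) = 1435*((5/(4 + 2*(-4 - 3)))*4) = 1435*((5/(4 + 2*(-7)))*4) = 1435*((5/(4 - 14))*4) = 1435*((5/(-10))*4) = 1435*((5*(-1/10))*4) = 1435*(-1/2*4) = 1435*(-2) = -2870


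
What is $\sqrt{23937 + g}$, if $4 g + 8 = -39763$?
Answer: $\frac{\sqrt{55977}}{2} \approx 118.3$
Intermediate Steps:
$g = - \frac{39771}{4}$ ($g = -2 + \frac{1}{4} \left(-39763\right) = -2 - \frac{39763}{4} = - \frac{39771}{4} \approx -9942.8$)
$\sqrt{23937 + g} = \sqrt{23937 - \frac{39771}{4}} = \sqrt{\frac{55977}{4}} = \frac{\sqrt{55977}}{2}$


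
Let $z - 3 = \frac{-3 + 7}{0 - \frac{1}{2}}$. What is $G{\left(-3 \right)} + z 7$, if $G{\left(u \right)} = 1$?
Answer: $-34$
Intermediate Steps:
$z = -5$ ($z = 3 + \frac{-3 + 7}{0 - \frac{1}{2}} = 3 + \frac{4}{0 - \frac{1}{2}} = 3 + \frac{4}{- \frac{1}{2}} = 3 + 4 \left(-2\right) = 3 - 8 = -5$)
$G{\left(-3 \right)} + z 7 = 1 - 35 = -34$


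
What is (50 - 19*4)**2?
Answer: 676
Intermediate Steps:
(50 - 19*4)**2 = (50 - 76)**2 = (-26)**2 = 676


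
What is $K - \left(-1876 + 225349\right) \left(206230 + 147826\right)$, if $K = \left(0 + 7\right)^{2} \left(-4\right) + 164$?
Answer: $-79121956520$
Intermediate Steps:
$K = -32$ ($K = 7^{2} \left(-4\right) + 164 = 49 \left(-4\right) + 164 = -196 + 164 = -32$)
$K - \left(-1876 + 225349\right) \left(206230 + 147826\right) = -32 - \left(-1876 + 225349\right) \left(206230 + 147826\right) = -32 - 223473 \cdot 354056 = -32 - 79121956488 = -79121956520$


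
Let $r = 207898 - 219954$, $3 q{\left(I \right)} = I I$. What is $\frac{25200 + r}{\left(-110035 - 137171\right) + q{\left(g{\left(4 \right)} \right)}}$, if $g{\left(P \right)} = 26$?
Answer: $- \frac{19716}{370471} \approx -0.053219$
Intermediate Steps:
$q{\left(I \right)} = \frac{I^{2}}{3}$ ($q{\left(I \right)} = \frac{I I}{3} = \frac{I^{2}}{3}$)
$r = -12056$
$\frac{25200 + r}{\left(-110035 - 137171\right) + q{\left(g{\left(4 \right)} \right)}} = \frac{25200 - 12056}{\left(-110035 - 137171\right) + \frac{26^{2}}{3}} = \frac{13144}{\left(-110035 - 137171\right) + \frac{1}{3} \cdot 676} = \frac{13144}{-247206 + \frac{676}{3}} = \frac{13144}{- \frac{740942}{3}} = 13144 \left(- \frac{3}{740942}\right) = - \frac{19716}{370471}$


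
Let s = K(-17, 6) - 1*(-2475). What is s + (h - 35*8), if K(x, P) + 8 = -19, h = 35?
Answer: 2203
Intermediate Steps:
K(x, P) = -27 (K(x, P) = -8 - 19 = -27)
s = 2448 (s = -27 - 1*(-2475) = -27 + 2475 = 2448)
s + (h - 35*8) = 2448 + (35 - 35*8) = 2448 + (35 - 280) = 2448 - 245 = 2203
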